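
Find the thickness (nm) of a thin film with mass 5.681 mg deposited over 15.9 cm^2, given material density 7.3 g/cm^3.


Convert: m = 5.681 mg = 5.6810e-06 kg, A = 15.9 cm^2 = 1.5900e-03 m^2, rho = 7.3 g/cm^3 = 7300 kg/m^3
t = m / (A * rho)
t = 5.6810e-06 / (1.5900e-03 * 7300)
t = 4.8945e-07 m = 489.4 nm

489.4


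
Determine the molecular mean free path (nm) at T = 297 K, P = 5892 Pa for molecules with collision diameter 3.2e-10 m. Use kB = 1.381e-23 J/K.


Mean free path: lambda = kB*T / (sqrt(2) * pi * d^2 * P)
lambda = 1.381e-23 * 297 / (sqrt(2) * pi * (3.2e-10)^2 * 5892)
lambda = 1.53011e-06 m
lambda = 1530.11 nm

1530.11


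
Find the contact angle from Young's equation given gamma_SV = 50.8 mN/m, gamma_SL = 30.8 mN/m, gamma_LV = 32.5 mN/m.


cos(theta) = (gamma_SV - gamma_SL) / gamma_LV
cos(theta) = (50.8 - 30.8) / 32.5
cos(theta) = 0.615385
theta = arccos(0.615385) = 52.02 degrees

52.02


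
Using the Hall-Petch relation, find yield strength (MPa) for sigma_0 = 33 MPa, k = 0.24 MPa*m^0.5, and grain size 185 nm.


d = 185 nm = 1.85e-07 m
sqrt(d) = 0.0004301163
Hall-Petch contribution = k / sqrt(d) = 0.24 / 0.0004301163 = 558.0 MPa
sigma = sigma_0 + k/sqrt(d) = 33 + 558.0 = 591.0 MPa

591.0


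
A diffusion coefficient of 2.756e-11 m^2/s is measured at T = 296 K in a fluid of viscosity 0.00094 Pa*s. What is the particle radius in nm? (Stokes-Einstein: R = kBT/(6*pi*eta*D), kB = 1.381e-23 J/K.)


Stokes-Einstein: R = kB*T / (6*pi*eta*D)
R = 1.381e-23 * 296 / (6 * pi * 0.00094 * 2.756e-11)
R = 8.371e-09 m = 8.37 nm

8.37


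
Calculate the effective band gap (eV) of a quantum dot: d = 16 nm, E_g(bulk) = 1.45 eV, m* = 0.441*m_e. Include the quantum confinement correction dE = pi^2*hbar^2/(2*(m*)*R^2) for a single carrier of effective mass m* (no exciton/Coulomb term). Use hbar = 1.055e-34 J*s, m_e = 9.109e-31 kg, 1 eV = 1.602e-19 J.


Radius R = 16/2 nm = 8e-09 m
Confinement energy dE = pi^2 * hbar^2 / (2 * m_eff * m_e * R^2)
dE = pi^2 * (1.055e-34)^2 / (2 * 0.441 * 9.109e-31 * (8e-09)^2) J, divided by 1.602e-19 J/eV
dE = 0.0133 eV
Total band gap = E_g(bulk) + dE = 1.45 + 0.0133 = 1.4633 eV

1.4633


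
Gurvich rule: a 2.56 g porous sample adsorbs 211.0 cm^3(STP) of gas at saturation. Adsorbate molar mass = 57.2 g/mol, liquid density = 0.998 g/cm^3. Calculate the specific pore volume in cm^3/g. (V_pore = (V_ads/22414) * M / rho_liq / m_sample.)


Moles adsorbed n = V_ads / 22414 = 211.0 / 22414 = 9.413759e-03 mol
Liquid volume V_liq = n * M / rho_liq = 9.413759e-03 * 57.2 / 0.998 = 0.53955 cm^3
Specific pore volume V_pore = V_liq / m_sample = 0.53955 / 2.56
V_pore = 0.2108 cm^3/g

0.2108


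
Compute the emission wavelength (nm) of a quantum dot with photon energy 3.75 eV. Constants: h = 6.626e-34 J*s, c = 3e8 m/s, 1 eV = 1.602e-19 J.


Convert energy: E = 3.75 eV = 3.75 * 1.602e-19 = 6.0075e-19 J
lambda = h*c / E = 6.626e-34 * 3e8 / 6.0075e-19
lambda = 3.30886e-07 m = 330.9 nm

330.9


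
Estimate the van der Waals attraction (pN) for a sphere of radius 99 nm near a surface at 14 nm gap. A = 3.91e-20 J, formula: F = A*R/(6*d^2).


Convert to SI: R = 99 nm = 9.9e-08 m, d = 14 nm = 1.4e-08 m
F = A * R / (6 * d^2)
F = 3.91e-20 * 9.9e-08 / (6 * (1.4e-08)^2)
F = 3.29158e-12 N = 3.292 pN

3.292


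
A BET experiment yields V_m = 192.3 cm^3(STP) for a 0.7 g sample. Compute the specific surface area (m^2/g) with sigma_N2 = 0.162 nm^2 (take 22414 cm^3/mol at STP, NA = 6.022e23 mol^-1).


Number of moles in monolayer = V_m / 22414 = 192.3 / 22414 = 0.00857946
Number of molecules = moles * NA = 0.00857946 * 6.022e23
SA = molecules * sigma / mass
SA = (192.3 / 22414) * 6.022e23 * 0.162e-18 / 0.7
SA = 1195.7 m^2/g

1195.7


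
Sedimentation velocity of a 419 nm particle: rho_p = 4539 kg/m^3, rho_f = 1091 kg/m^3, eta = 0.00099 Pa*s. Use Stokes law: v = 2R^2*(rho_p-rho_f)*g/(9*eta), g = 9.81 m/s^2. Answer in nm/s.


Radius R = 419/2 nm = 2.095e-07 m
Density difference = 4539 - 1091 = 3448 kg/m^3
v = 2 * R^2 * (rho_p - rho_f) * g / (9 * eta)
v = 2 * (2.095e-07)^2 * 3448 * 9.81 / (9 * 0.00099)
v = 3.3324e-07 m/s = 333.2396 nm/s

333.2396


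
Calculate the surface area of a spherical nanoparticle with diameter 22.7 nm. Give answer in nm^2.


Radius r = 22.7/2 = 11.35 nm
Surface area SA = 4 * pi * r^2
SA = 4 * pi * (11.35)^2
SA = 1618.83 nm^2

1618.83


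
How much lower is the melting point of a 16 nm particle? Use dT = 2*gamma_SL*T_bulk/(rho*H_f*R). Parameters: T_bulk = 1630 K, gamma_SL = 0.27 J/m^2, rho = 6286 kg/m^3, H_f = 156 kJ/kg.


Radius R = 16/2 = 8 nm = 8e-09 m
Convert H_f = 156 kJ/kg = 156000 J/kg
dT = 2 * gamma_SL * T_bulk / (rho * H_f * R)
dT = 2 * 0.27 * 1630 / (6286 * 156000 * 8e-09)
dT = 112.2 K

112.2


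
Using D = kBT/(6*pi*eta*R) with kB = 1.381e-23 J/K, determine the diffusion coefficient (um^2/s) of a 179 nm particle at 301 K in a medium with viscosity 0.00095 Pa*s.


Radius R = 179/2 = 89.5 nm = 8.95e-08 m
D = kB*T / (6*pi*eta*R)
D = 1.381e-23 * 301 / (6 * pi * 0.00095 * 8.95e-08)
D = 2.59366e-12 m^2/s = 2.594 um^2/s

2.594


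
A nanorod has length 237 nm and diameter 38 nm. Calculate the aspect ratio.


Aspect ratio AR = length / diameter
AR = 237 / 38
AR = 6.24

6.24


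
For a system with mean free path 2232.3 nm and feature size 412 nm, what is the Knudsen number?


Knudsen number Kn = lambda / L
Kn = 2232.3 / 412
Kn = 5.4182

5.4182


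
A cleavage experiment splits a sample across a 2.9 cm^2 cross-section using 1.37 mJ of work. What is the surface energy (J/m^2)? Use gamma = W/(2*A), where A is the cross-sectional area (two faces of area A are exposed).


Convert: A = 2.9 cm^2 = 0.00029 m^2, W = 1.37 mJ = 0.00137 J
Cleaving exposes two faces of area A, so total new surface = 2*A and gamma = W / (2*A)
gamma = 0.00137 / (2 * 0.00029)
gamma = 2.362 J/m^2

2.362


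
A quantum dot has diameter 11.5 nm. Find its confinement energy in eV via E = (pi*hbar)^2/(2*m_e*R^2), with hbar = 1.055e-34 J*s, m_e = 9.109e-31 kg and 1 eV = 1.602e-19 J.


Radius R = 11.5/2 = 5.75 nm = 5.75e-09 m
E = (pi * 1.055e-34)^2 / (2 * 9.109e-31 * (5.75e-09)^2)
E(J) = 1.82376e-21
E = E(J) / 1.602e-19 = 0.0114 eV

0.0114


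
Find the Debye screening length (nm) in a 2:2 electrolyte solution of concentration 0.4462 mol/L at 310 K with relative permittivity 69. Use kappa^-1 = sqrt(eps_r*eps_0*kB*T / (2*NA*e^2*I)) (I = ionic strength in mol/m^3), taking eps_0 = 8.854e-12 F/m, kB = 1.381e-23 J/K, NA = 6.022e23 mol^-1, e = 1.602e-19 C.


Ionic strength I = 0.4462 * 2^2 * 1000 = 1784.8 mol/m^3
kappa^-1 = sqrt(69 * 8.854e-12 * 1.381e-23 * 310 / (2 * 6.022e23 * (1.602e-19)^2 * 1784.8))
kappa^-1 = 0.218 nm

0.218


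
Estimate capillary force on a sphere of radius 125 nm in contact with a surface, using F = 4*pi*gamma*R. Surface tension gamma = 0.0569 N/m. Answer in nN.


Convert radius: R = 125 nm = 1.25e-07 m
F = 4 * pi * gamma * R
F = 4 * pi * 0.0569 * 1.25e-07
F = 8.93783e-08 N = 89.3783 nN

89.3783


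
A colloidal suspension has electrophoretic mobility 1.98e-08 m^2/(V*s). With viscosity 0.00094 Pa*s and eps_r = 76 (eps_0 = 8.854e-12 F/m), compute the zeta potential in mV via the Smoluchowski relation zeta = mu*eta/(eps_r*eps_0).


Smoluchowski equation: zeta = mu * eta / (eps_r * eps_0)
zeta = 1.98e-08 * 0.00094 / (76 * 8.854e-12)
zeta = 0.027659 V = 27.66 mV

27.66


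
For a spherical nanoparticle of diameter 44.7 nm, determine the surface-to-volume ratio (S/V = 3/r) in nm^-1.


Radius r = 44.7/2 = 22.35 nm
S/V = 3 / r = 3 / 22.35
S/V = 0.1342 nm^-1

0.1342


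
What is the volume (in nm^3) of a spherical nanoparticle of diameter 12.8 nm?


Radius r = 12.8/2 = 6.4 nm
Volume V = (4/3) * pi * r^3
V = (4/3) * pi * (6.4)^3
V = 1098.07 nm^3

1098.07


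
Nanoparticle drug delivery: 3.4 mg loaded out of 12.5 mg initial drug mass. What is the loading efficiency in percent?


Drug loading efficiency = (drug loaded / drug initial) * 100
DLE = 3.4 / 12.5 * 100
DLE = 0.272 * 100
DLE = 27.2%

27.2


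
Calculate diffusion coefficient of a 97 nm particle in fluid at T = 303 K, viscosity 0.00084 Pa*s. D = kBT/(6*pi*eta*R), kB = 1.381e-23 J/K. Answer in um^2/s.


Radius R = 97/2 = 48.5 nm = 4.85e-08 m
D = kB*T / (6*pi*eta*R)
D = 1.381e-23 * 303 / (6 * pi * 0.00084 * 4.85e-08)
D = 5.44897e-12 m^2/s = 5.449 um^2/s

5.449


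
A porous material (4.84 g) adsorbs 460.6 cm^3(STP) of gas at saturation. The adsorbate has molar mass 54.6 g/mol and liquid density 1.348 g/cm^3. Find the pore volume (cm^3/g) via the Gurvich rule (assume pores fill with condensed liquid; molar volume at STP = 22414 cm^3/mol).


Moles adsorbed n = V_ads / 22414 = 460.6 / 22414 = 2.054966e-02 mol
Liquid volume V_liq = n * M / rho_liq = 2.054966e-02 * 54.6 / 1.348 = 0.83235 cm^3
Specific pore volume V_pore = V_liq / m_sample = 0.83235 / 4.84
V_pore = 0.172 cm^3/g

0.172


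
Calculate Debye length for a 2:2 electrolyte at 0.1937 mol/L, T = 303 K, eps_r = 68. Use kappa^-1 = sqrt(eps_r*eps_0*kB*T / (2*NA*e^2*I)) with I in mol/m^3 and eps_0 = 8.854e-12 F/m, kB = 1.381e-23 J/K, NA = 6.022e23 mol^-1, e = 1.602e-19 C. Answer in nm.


Ionic strength I = 0.1937 * 2^2 * 1000 = 774.8 mol/m^3
kappa^-1 = sqrt(68 * 8.854e-12 * 1.381e-23 * 303 / (2 * 6.022e23 * (1.602e-19)^2 * 774.8))
kappa^-1 = 0.324 nm

0.324


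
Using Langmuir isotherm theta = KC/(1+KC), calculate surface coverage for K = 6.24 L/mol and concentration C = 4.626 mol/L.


Langmuir isotherm: theta = K*C / (1 + K*C)
K*C = 6.24 * 4.626 = 28.86624
theta = 28.86624 / (1 + 28.86624) = 28.86624 / 29.86624
theta = 0.9665

0.9665


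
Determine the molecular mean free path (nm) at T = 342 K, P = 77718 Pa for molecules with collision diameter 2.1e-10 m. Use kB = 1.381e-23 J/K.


Mean free path: lambda = kB*T / (sqrt(2) * pi * d^2 * P)
lambda = 1.381e-23 * 342 / (sqrt(2) * pi * (2.1e-10)^2 * 77718)
lambda = 3.10166e-07 m
lambda = 310.17 nm

310.17


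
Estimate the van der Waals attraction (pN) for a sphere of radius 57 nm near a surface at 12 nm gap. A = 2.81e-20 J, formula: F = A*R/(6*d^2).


Convert to SI: R = 57 nm = 5.7e-08 m, d = 12 nm = 1.2e-08 m
F = A * R / (6 * d^2)
F = 2.81e-20 * 5.7e-08 / (6 * (1.2e-08)^2)
F = 1.85382e-12 N = 1.854 pN

1.854


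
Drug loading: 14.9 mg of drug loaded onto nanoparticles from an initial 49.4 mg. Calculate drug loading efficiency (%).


Drug loading efficiency = (drug loaded / drug initial) * 100
DLE = 14.9 / 49.4 * 100
DLE = 0.3016 * 100
DLE = 30.16%

30.16


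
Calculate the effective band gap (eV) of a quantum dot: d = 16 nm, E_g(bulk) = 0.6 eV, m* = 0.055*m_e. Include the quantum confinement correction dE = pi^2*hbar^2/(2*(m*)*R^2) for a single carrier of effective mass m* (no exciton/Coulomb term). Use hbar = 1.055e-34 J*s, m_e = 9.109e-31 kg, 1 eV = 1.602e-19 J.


Radius R = 16/2 nm = 8e-09 m
Confinement energy dE = pi^2 * hbar^2 / (2 * m_eff * m_e * R^2)
dE = pi^2 * (1.055e-34)^2 / (2 * 0.055 * 9.109e-31 * (8e-09)^2) J, divided by 1.602e-19 J/eV
dE = 0.1069 eV
Total band gap = E_g(bulk) + dE = 0.6 + 0.1069 = 0.7069 eV

0.7069


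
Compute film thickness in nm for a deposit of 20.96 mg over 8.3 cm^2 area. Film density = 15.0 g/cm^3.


Convert: m = 20.96 mg = 2.0960e-05 kg, A = 8.3 cm^2 = 8.3000e-04 m^2, rho = 15.0 g/cm^3 = 15000 kg/m^3
t = m / (A * rho)
t = 2.0960e-05 / (8.3000e-04 * 15000)
t = 1.6835e-06 m = 1683.5 nm

1683.5


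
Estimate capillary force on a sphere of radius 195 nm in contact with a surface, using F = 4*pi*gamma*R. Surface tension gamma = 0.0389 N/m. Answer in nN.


Convert radius: R = 195 nm = 1.95e-07 m
F = 4 * pi * gamma * R
F = 4 * pi * 0.0389 * 1.95e-07
F = 9.53222e-08 N = 95.3222 nN

95.3222


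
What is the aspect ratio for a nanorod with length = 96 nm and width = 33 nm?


Aspect ratio AR = length / diameter
AR = 96 / 33
AR = 2.91

2.91


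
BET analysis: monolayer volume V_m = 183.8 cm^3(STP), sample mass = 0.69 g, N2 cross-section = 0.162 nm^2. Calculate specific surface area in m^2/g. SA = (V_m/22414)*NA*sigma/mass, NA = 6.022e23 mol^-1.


Number of moles in monolayer = V_m / 22414 = 183.8 / 22414 = 0.00820023
Number of molecules = moles * NA = 0.00820023 * 6.022e23
SA = molecules * sigma / mass
SA = (183.8 / 22414) * 6.022e23 * 0.162e-18 / 0.69
SA = 1159.4 m^2/g

1159.4


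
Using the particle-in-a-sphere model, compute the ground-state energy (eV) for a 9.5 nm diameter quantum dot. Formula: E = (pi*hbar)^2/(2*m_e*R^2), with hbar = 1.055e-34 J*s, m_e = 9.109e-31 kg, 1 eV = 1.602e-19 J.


Radius R = 9.5/2 = 4.75 nm = 4.75e-09 m
E = (pi * 1.055e-34)^2 / (2 * 9.109e-31 * (4.75e-09)^2)
E(J) = 2.67249e-21
E = E(J) / 1.602e-19 = 0.0167 eV

0.0167


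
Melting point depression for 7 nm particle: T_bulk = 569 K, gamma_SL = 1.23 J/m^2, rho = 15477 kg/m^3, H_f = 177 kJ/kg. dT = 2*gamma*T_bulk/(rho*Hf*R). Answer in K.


Radius R = 7/2 = 3.5 nm = 3.5e-09 m
Convert H_f = 177 kJ/kg = 177000 J/kg
dT = 2 * gamma_SL * T_bulk / (rho * H_f * R)
dT = 2 * 1.23 * 569 / (15477 * 177000 * 3.5e-09)
dT = 146.0 K

146.0


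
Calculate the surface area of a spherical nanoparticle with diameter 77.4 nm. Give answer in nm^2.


Radius r = 77.4/2 = 38.7 nm
Surface area SA = 4 * pi * r^2
SA = 4 * pi * (38.7)^2
SA = 18820.53 nm^2

18820.53


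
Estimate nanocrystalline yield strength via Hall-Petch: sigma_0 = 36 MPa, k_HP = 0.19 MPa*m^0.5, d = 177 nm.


d = 177 nm = 1.77e-07 m
sqrt(d) = 0.0004207137
Hall-Petch contribution = k / sqrt(d) = 0.19 / 0.0004207137 = 451.6 MPa
sigma = sigma_0 + k/sqrt(d) = 36 + 451.6 = 487.6 MPa

487.6


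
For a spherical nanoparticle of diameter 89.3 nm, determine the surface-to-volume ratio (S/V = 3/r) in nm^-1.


Radius r = 89.3/2 = 44.65 nm
S/V = 3 / r = 3 / 44.65
S/V = 0.0672 nm^-1

0.0672


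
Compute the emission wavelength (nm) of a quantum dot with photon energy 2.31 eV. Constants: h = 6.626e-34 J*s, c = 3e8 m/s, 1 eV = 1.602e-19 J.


Convert energy: E = 2.31 eV = 2.31 * 1.602e-19 = 3.70062e-19 J
lambda = h*c / E = 6.626e-34 * 3e8 / 3.70062e-19
lambda = 5.37153e-07 m = 537.2 nm

537.2


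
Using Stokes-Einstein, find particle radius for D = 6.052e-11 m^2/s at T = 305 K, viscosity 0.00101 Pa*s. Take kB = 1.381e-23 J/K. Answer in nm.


Stokes-Einstein: R = kB*T / (6*pi*eta*D)
R = 1.381e-23 * 305 / (6 * pi * 0.00101 * 6.052e-11)
R = 3.65571e-09 m = 3.66 nm

3.66


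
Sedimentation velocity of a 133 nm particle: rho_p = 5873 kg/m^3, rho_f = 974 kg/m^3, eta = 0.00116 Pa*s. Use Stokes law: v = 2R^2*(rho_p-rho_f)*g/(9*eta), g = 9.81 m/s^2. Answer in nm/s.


Radius R = 133/2 nm = 6.65e-08 m
Density difference = 5873 - 974 = 4899 kg/m^3
v = 2 * R^2 * (rho_p - rho_f) * g / (9 * eta)
v = 2 * (6.65e-08)^2 * 4899 * 9.81 / (9 * 0.00116)
v = 4.07145e-08 m/s = 40.7145 nm/s

40.7145


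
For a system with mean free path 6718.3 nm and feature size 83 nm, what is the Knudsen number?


Knudsen number Kn = lambda / L
Kn = 6718.3 / 83
Kn = 80.9434

80.9434


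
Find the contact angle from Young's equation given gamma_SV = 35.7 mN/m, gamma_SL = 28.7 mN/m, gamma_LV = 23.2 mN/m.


cos(theta) = (gamma_SV - gamma_SL) / gamma_LV
cos(theta) = (35.7 - 28.7) / 23.2
cos(theta) = 0.301724
theta = arccos(0.301724) = 72.44 degrees

72.44


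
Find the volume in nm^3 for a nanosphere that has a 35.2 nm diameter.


Radius r = 35.2/2 = 17.6 nm
Volume V = (4/3) * pi * r^3
V = (4/3) * pi * (17.6)^3
V = 22836.35 nm^3

22836.35


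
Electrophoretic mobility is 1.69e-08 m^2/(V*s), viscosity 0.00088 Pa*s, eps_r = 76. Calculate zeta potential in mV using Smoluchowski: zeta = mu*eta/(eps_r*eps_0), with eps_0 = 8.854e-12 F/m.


Smoluchowski equation: zeta = mu * eta / (eps_r * eps_0)
zeta = 1.69e-08 * 0.00088 / (76 * 8.854e-12)
zeta = 0.022101 V = 22.1 mV

22.1


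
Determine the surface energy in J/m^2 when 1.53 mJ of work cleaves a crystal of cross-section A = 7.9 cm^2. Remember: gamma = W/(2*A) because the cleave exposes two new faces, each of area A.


Convert: A = 7.9 cm^2 = 0.00079 m^2, W = 1.53 mJ = 0.00153 J
Cleaving exposes two faces of area A, so total new surface = 2*A and gamma = W / (2*A)
gamma = 0.00153 / (2 * 0.00079)
gamma = 0.968 J/m^2

0.968


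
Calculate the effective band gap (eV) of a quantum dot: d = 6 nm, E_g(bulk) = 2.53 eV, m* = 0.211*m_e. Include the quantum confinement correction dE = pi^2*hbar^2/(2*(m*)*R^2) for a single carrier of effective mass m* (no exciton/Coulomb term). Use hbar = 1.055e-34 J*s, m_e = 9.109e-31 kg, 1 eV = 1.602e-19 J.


Radius R = 6/2 nm = 3e-09 m
Confinement energy dE = pi^2 * hbar^2 / (2 * m_eff * m_e * R^2)
dE = pi^2 * (1.055e-34)^2 / (2 * 0.211 * 9.109e-31 * (3e-09)^2) J, divided by 1.602e-19 J/eV
dE = 0.1982 eV
Total band gap = E_g(bulk) + dE = 2.53 + 0.1982 = 2.7282 eV

2.7282


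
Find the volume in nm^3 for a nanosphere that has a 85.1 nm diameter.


Radius r = 85.1/2 = 42.55 nm
Volume V = (4/3) * pi * r^3
V = (4/3) * pi * (42.55)^3
V = 322691.33 nm^3

322691.33


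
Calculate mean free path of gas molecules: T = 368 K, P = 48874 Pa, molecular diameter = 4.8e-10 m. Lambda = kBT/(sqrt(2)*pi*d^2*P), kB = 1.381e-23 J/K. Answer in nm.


Mean free path: lambda = kB*T / (sqrt(2) * pi * d^2 * P)
lambda = 1.381e-23 * 368 / (sqrt(2) * pi * (4.8e-10)^2 * 48874)
lambda = 1.01582e-07 m
lambda = 101.58 nm

101.58


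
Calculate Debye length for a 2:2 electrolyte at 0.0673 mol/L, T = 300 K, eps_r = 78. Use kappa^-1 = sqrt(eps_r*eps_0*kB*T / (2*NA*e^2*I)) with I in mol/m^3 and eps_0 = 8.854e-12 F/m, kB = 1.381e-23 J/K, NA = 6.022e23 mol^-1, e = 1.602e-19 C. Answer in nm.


Ionic strength I = 0.0673 * 2^2 * 1000 = 269.2 mol/m^3
kappa^-1 = sqrt(78 * 8.854e-12 * 1.381e-23 * 300 / (2 * 6.022e23 * (1.602e-19)^2 * 269.2))
kappa^-1 = 0.586 nm

0.586


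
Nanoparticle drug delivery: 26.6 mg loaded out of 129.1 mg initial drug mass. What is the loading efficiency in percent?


Drug loading efficiency = (drug loaded / drug initial) * 100
DLE = 26.6 / 129.1 * 100
DLE = 0.206 * 100
DLE = 20.6%

20.6


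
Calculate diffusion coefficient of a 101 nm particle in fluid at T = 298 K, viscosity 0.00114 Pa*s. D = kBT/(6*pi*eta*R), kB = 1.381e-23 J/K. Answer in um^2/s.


Radius R = 101/2 = 50.5 nm = 5.05e-08 m
D = kB*T / (6*pi*eta*R)
D = 1.381e-23 * 298 / (6 * pi * 0.00114 * 5.05e-08)
D = 3.79239e-12 m^2/s = 3.792 um^2/s

3.792


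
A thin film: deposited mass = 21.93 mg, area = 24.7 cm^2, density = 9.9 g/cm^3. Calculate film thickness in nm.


Convert: m = 21.93 mg = 2.1930e-05 kg, A = 24.7 cm^2 = 2.4700e-03 m^2, rho = 9.9 g/cm^3 = 9900 kg/m^3
t = m / (A * rho)
t = 2.1930e-05 / (2.4700e-03 * 9900)
t = 8.9682e-07 m = 896.8 nm

896.8


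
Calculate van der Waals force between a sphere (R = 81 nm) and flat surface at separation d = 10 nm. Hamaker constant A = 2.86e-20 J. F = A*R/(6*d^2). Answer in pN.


Convert to SI: R = 81 nm = 8.1e-08 m, d = 10 nm = 1e-08 m
F = A * R / (6 * d^2)
F = 2.86e-20 * 8.1e-08 / (6 * (1e-08)^2)
F = 3.861e-12 N = 3.861 pN

3.861


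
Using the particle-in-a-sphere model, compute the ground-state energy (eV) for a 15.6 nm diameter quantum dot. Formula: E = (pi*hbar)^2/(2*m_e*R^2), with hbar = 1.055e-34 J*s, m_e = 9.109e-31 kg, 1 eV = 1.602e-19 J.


Radius R = 15.6/2 = 7.8 nm = 7.8e-09 m
E = (pi * 1.055e-34)^2 / (2 * 9.109e-31 * (7.8e-09)^2)
E(J) = 9.91094e-22
E = E(J) / 1.602e-19 = 0.0062 eV

0.0062


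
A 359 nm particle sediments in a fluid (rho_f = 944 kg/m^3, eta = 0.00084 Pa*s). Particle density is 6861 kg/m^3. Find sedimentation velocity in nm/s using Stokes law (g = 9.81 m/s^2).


Radius R = 359/2 nm = 1.795e-07 m
Density difference = 6861 - 944 = 5917 kg/m^3
v = 2 * R^2 * (rho_p - rho_f) * g / (9 * eta)
v = 2 * (1.795e-07)^2 * 5917 * 9.81 / (9 * 0.00084)
v = 4.94775e-07 m/s = 494.7749 nm/s

494.7749


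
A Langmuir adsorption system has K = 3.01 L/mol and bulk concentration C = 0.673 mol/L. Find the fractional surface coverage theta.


Langmuir isotherm: theta = K*C / (1 + K*C)
K*C = 3.01 * 0.673 = 2.02573
theta = 2.02573 / (1 + 2.02573) = 2.02573 / 3.02573
theta = 0.6695

0.6695


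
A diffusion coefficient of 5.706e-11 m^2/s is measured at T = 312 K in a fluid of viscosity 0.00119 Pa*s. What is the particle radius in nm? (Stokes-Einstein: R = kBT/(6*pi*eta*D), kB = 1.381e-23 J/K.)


Stokes-Einstein: R = kB*T / (6*pi*eta*D)
R = 1.381e-23 * 312 / (6 * pi * 0.00119 * 5.706e-11)
R = 3.36642e-09 m = 3.37 nm

3.37


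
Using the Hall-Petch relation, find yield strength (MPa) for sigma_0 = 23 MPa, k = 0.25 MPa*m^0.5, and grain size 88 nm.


d = 88 nm = 8.8e-08 m
sqrt(d) = 0.0002966479
Hall-Petch contribution = k / sqrt(d) = 0.25 / 0.0002966479 = 842.7 MPa
sigma = sigma_0 + k/sqrt(d) = 23 + 842.7 = 865.7 MPa

865.7


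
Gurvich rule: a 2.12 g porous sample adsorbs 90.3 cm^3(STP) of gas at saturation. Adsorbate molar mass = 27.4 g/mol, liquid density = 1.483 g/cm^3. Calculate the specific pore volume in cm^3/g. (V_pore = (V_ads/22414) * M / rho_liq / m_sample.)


Moles adsorbed n = V_ads / 22414 = 90.3 / 22414 = 4.028732e-03 mol
Liquid volume V_liq = n * M / rho_liq = 4.028732e-03 * 27.4 / 1.483 = 0.07444 cm^3
Specific pore volume V_pore = V_liq / m_sample = 0.07444 / 2.12
V_pore = 0.0351 cm^3/g

0.0351


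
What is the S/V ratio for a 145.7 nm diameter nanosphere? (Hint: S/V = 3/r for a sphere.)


Radius r = 145.7/2 = 72.85 nm
S/V = 3 / r = 3 / 72.85
S/V = 0.0412 nm^-1

0.0412


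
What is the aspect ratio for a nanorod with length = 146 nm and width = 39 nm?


Aspect ratio AR = length / diameter
AR = 146 / 39
AR = 3.74

3.74


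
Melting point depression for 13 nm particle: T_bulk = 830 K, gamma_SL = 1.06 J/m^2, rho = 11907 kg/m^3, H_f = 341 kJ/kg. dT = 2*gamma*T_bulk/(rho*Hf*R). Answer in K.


Radius R = 13/2 = 6.5 nm = 6.5e-09 m
Convert H_f = 341 kJ/kg = 341000 J/kg
dT = 2 * gamma_SL * T_bulk / (rho * H_f * R)
dT = 2 * 1.06 * 830 / (11907 * 341000 * 6.5e-09)
dT = 66.7 K

66.7


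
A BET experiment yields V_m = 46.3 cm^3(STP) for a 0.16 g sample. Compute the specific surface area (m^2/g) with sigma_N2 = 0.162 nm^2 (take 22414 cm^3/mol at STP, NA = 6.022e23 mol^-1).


Number of moles in monolayer = V_m / 22414 = 46.3 / 22414 = 0.00206567
Number of molecules = moles * NA = 0.00206567 * 6.022e23
SA = molecules * sigma / mass
SA = (46.3 / 22414) * 6.022e23 * 0.162e-18 / 0.16
SA = 1259.5 m^2/g

1259.5


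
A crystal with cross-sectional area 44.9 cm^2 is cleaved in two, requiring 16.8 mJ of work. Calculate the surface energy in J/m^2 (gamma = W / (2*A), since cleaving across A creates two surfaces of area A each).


Convert: A = 44.9 cm^2 = 0.00449 m^2, W = 16.8 mJ = 0.0168 J
Cleaving exposes two faces of area A, so total new surface = 2*A and gamma = W / (2*A)
gamma = 0.0168 / (2 * 0.00449)
gamma = 1.871 J/m^2

1.871


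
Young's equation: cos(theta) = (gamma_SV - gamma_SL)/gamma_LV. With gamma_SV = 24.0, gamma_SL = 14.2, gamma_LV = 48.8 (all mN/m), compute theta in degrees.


cos(theta) = (gamma_SV - gamma_SL) / gamma_LV
cos(theta) = (24.0 - 14.2) / 48.8
cos(theta) = 0.20082
theta = arccos(0.20082) = 78.42 degrees

78.42


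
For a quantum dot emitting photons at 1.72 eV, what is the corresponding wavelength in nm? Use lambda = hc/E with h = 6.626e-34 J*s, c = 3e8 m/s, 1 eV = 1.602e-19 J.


Convert energy: E = 1.72 eV = 1.72 * 1.602e-19 = 2.75544e-19 J
lambda = h*c / E = 6.626e-34 * 3e8 / 2.75544e-19
lambda = 7.21409e-07 m = 721.4 nm

721.4


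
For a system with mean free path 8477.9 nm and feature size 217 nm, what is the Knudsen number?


Knudsen number Kn = lambda / L
Kn = 8477.9 / 217
Kn = 39.0687

39.0687


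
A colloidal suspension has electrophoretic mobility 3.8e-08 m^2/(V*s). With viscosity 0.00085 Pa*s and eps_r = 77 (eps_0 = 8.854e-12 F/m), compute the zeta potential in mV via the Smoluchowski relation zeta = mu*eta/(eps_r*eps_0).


Smoluchowski equation: zeta = mu * eta / (eps_r * eps_0)
zeta = 3.8e-08 * 0.00085 / (77 * 8.854e-12)
zeta = 0.047378 V = 47.38 mV

47.38


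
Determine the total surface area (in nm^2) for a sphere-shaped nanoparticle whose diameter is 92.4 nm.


Radius r = 92.4/2 = 46.2 nm
Surface area SA = 4 * pi * r^2
SA = 4 * pi * (46.2)^2
SA = 26822.16 nm^2

26822.16


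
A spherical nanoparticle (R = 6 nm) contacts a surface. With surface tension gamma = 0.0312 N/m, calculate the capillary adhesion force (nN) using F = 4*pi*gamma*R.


Convert radius: R = 6 nm = 6e-09 m
F = 4 * pi * gamma * R
F = 4 * pi * 0.0312 * 6e-09
F = 2.35242e-09 N = 2.3524 nN

2.3524


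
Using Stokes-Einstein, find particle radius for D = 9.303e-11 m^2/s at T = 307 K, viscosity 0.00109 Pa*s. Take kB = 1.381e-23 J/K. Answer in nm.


Stokes-Einstein: R = kB*T / (6*pi*eta*D)
R = 1.381e-23 * 307 / (6 * pi * 0.00109 * 9.303e-11)
R = 2.2181e-09 m = 2.22 nm

2.22


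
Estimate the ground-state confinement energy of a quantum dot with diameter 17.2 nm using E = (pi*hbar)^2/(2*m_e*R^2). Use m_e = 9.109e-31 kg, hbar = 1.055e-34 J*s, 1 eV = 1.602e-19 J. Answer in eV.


Radius R = 17.2/2 = 8.6 nm = 8.6e-09 m
E = (pi * 1.055e-34)^2 / (2 * 9.109e-31 * (8.6e-09)^2)
E(J) = 8.15281e-22
E = E(J) / 1.602e-19 = 0.0051 eV

0.0051


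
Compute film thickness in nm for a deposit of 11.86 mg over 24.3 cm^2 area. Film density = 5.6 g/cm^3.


Convert: m = 11.86 mg = 1.1860e-05 kg, A = 24.3 cm^2 = 2.4300e-03 m^2, rho = 5.6 g/cm^3 = 5600 kg/m^3
t = m / (A * rho)
t = 1.1860e-05 / (2.4300e-03 * 5600)
t = 8.7155e-07 m = 871.5 nm

871.5


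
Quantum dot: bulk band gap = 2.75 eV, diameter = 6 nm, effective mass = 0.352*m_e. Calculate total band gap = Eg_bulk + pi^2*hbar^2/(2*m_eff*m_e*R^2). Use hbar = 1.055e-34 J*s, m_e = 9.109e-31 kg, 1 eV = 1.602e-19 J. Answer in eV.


Radius R = 6/2 nm = 3e-09 m
Confinement energy dE = pi^2 * hbar^2 / (2 * m_eff * m_e * R^2)
dE = pi^2 * (1.055e-34)^2 / (2 * 0.352 * 9.109e-31 * (3e-09)^2) J, divided by 1.602e-19 J/eV
dE = 0.1188 eV
Total band gap = E_g(bulk) + dE = 2.75 + 0.1188 = 2.8688 eV

2.8688


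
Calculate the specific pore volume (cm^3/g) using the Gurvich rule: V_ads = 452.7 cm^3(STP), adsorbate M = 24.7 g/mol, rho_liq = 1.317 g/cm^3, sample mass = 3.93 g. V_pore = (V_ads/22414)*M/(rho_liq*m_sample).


Moles adsorbed n = V_ads / 22414 = 452.7 / 22414 = 2.019720e-02 mol
Liquid volume V_liq = n * M / rho_liq = 2.019720e-02 * 24.7 / 1.317 = 0.37879 cm^3
Specific pore volume V_pore = V_liq / m_sample = 0.37879 / 3.93
V_pore = 0.0964 cm^3/g

0.0964


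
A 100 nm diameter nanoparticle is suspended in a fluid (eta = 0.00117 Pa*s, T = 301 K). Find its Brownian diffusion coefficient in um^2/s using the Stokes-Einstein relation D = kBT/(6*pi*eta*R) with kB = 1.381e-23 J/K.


Radius R = 100/2 = 50 nm = 5e-08 m
D = kB*T / (6*pi*eta*R)
D = 1.381e-23 * 301 / (6 * pi * 0.00117 * 5e-08)
D = 3.76967e-12 m^2/s = 3.77 um^2/s

3.77


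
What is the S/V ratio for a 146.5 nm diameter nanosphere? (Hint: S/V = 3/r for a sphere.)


Radius r = 146.5/2 = 73.25 nm
S/V = 3 / r = 3 / 73.25
S/V = 0.041 nm^-1

0.041


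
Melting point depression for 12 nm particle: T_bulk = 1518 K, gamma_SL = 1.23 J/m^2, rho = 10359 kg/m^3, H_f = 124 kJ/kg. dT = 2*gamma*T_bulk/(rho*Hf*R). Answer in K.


Radius R = 12/2 = 6 nm = 6e-09 m
Convert H_f = 124 kJ/kg = 124000 J/kg
dT = 2 * gamma_SL * T_bulk / (rho * H_f * R)
dT = 2 * 1.23 * 1518 / (10359 * 124000 * 6e-09)
dT = 484.5 K

484.5


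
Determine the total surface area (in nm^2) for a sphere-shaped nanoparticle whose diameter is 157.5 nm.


Radius r = 157.5/2 = 78.75 nm
Surface area SA = 4 * pi * r^2
SA = 4 * pi * (78.75)^2
SA = 77931.13 nm^2

77931.13


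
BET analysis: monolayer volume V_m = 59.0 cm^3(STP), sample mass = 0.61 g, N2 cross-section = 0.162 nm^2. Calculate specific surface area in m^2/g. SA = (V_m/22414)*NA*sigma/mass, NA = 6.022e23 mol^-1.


Number of moles in monolayer = V_m / 22414 = 59.0 / 22414 = 0.00263228
Number of molecules = moles * NA = 0.00263228 * 6.022e23
SA = molecules * sigma / mass
SA = (59.0 / 22414) * 6.022e23 * 0.162e-18 / 0.61
SA = 421.0 m^2/g

421.0


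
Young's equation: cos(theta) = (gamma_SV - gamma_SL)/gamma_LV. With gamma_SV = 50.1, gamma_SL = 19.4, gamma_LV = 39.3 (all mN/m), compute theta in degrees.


cos(theta) = (gamma_SV - gamma_SL) / gamma_LV
cos(theta) = (50.1 - 19.4) / 39.3
cos(theta) = 0.78117
theta = arccos(0.78117) = 38.63 degrees

38.63


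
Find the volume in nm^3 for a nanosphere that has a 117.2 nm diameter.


Radius r = 117.2/2 = 58.6 nm
Volume V = (4/3) * pi * r^3
V = (4/3) * pi * (58.6)^3
V = 842910.49 nm^3

842910.49


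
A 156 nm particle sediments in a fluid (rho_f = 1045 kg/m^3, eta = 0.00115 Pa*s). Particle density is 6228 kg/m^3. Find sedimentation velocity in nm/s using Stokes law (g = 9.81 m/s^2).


Radius R = 156/2 nm = 7.8e-08 m
Density difference = 6228 - 1045 = 5183 kg/m^3
v = 2 * R^2 * (rho_p - rho_f) * g / (9 * eta)
v = 2 * (7.8e-08)^2 * 5183 * 9.81 / (9 * 0.00115)
v = 5.97763e-08 m/s = 59.7763 nm/s

59.7763


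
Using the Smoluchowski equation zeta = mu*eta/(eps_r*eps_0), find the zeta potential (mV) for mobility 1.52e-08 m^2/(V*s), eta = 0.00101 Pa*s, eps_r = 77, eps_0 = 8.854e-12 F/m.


Smoluchowski equation: zeta = mu * eta / (eps_r * eps_0)
zeta = 1.52e-08 * 0.00101 / (77 * 8.854e-12)
zeta = 0.022518 V = 22.52 mV

22.52


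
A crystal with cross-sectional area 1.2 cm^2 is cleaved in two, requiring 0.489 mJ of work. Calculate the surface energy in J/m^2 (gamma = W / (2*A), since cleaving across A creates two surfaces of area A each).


Convert: A = 1.2 cm^2 = 0.00012 m^2, W = 0.489 mJ = 0.000489 J
Cleaving exposes two faces of area A, so total new surface = 2*A and gamma = W / (2*A)
gamma = 0.000489 / (2 * 0.00012)
gamma = 2.037 J/m^2

2.037


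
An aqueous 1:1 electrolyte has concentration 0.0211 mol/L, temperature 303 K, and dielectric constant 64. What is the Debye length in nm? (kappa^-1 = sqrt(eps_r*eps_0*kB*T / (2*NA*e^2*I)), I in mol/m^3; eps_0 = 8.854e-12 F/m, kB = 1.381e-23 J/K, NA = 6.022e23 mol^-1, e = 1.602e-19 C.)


Ionic strength I = 0.0211 * 1^2 * 1000 = 21.1 mol/m^3
kappa^-1 = sqrt(64 * 8.854e-12 * 1.381e-23 * 303 / (2 * 6.022e23 * (1.602e-19)^2 * 21.1))
kappa^-1 = 1.907 nm

1.907


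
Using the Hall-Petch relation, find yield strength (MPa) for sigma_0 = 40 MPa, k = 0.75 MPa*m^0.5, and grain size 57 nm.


d = 57 nm = 5.7e-08 m
sqrt(d) = 0.0002387467
Hall-Petch contribution = k / sqrt(d) = 0.75 / 0.0002387467 = 3141.4 MPa
sigma = sigma_0 + k/sqrt(d) = 40 + 3141.4 = 3181.4 MPa

3181.4


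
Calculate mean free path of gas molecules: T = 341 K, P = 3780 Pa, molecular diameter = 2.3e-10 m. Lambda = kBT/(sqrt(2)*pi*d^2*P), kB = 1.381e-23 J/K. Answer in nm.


Mean free path: lambda = kB*T / (sqrt(2) * pi * d^2 * P)
lambda = 1.381e-23 * 341 / (sqrt(2) * pi * (2.3e-10)^2 * 3780)
lambda = 5.30073e-06 m
lambda = 5300.73 nm

5300.73


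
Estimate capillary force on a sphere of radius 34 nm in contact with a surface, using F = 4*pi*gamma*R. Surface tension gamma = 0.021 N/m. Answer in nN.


Convert radius: R = 34 nm = 3.4e-08 m
F = 4 * pi * gamma * R
F = 4 * pi * 0.021 * 3.4e-08
F = 8.97239e-09 N = 8.9724 nN

8.9724


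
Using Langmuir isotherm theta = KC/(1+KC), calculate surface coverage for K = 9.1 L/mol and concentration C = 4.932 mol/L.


Langmuir isotherm: theta = K*C / (1 + K*C)
K*C = 9.1 * 4.932 = 44.8812
theta = 44.8812 / (1 + 44.8812) = 44.8812 / 45.8812
theta = 0.9782

0.9782


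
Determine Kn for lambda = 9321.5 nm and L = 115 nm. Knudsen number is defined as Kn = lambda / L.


Knudsen number Kn = lambda / L
Kn = 9321.5 / 115
Kn = 81.0565

81.0565


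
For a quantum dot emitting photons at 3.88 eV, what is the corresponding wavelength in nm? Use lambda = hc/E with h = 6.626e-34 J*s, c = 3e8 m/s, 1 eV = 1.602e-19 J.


Convert energy: E = 3.88 eV = 3.88 * 1.602e-19 = 6.21576e-19 J
lambda = h*c / E = 6.626e-34 * 3e8 / 6.21576e-19
lambda = 3.198e-07 m = 319.8 nm

319.8


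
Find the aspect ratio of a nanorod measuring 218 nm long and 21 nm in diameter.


Aspect ratio AR = length / diameter
AR = 218 / 21
AR = 10.38

10.38


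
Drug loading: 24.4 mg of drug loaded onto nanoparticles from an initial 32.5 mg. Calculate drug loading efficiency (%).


Drug loading efficiency = (drug loaded / drug initial) * 100
DLE = 24.4 / 32.5 * 100
DLE = 0.7508 * 100
DLE = 75.08%

75.08


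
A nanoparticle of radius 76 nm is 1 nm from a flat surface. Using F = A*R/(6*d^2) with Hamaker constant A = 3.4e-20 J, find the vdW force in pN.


Convert to SI: R = 76 nm = 7.6e-08 m, d = 1 nm = 1e-09 m
F = A * R / (6 * d^2)
F = 3.4e-20 * 7.6e-08 / (6 * (1e-09)^2)
F = 4.30667e-10 N = 430.667 pN

430.667


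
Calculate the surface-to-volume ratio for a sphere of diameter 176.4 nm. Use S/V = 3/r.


Radius r = 176.4/2 = 88.2 nm
S/V = 3 / r = 3 / 88.2
S/V = 0.034 nm^-1

0.034


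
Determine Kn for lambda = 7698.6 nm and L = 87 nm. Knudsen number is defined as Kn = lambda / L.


Knudsen number Kn = lambda / L
Kn = 7698.6 / 87
Kn = 88.4897

88.4897


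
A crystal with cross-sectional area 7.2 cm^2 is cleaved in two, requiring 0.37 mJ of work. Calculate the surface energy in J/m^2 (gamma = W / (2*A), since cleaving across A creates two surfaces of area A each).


Convert: A = 7.2 cm^2 = 0.00072 m^2, W = 0.37 mJ = 0.00037 J
Cleaving exposes two faces of area A, so total new surface = 2*A and gamma = W / (2*A)
gamma = 0.00037 / (2 * 0.00072)
gamma = 0.257 J/m^2

0.257


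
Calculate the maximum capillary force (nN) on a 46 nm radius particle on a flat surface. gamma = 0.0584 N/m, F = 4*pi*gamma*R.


Convert radius: R = 46 nm = 4.6e-08 m
F = 4 * pi * gamma * R
F = 4 * pi * 0.0584 * 4.6e-08
F = 3.37583e-08 N = 33.7583 nN

33.7583


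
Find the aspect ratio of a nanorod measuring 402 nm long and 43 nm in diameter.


Aspect ratio AR = length / diameter
AR = 402 / 43
AR = 9.35

9.35


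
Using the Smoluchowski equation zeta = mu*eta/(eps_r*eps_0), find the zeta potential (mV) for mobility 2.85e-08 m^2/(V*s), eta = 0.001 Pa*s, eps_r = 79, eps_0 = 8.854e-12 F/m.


Smoluchowski equation: zeta = mu * eta / (eps_r * eps_0)
zeta = 2.85e-08 * 0.001 / (79 * 8.854e-12)
zeta = 0.040745 V = 40.75 mV

40.75


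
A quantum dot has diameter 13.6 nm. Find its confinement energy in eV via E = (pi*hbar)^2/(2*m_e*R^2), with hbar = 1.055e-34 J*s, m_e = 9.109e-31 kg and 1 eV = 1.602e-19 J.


Radius R = 13.6/2 = 6.8 nm = 6.8e-09 m
E = (pi * 1.055e-34)^2 / (2 * 9.109e-31 * (6.8e-09)^2)
E(J) = 1.30403e-21
E = E(J) / 1.602e-19 = 0.0081 eV

0.0081


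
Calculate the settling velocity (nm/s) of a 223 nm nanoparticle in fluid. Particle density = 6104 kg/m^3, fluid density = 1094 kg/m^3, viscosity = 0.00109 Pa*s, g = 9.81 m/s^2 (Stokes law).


Radius R = 223/2 nm = 1.115e-07 m
Density difference = 6104 - 1094 = 5010 kg/m^3
v = 2 * R^2 * (rho_p - rho_f) * g / (9 * eta)
v = 2 * (1.115e-07)^2 * 5010 * 9.81 / (9 * 0.00109)
v = 1.24571e-07 m/s = 124.5711 nm/s

124.5711


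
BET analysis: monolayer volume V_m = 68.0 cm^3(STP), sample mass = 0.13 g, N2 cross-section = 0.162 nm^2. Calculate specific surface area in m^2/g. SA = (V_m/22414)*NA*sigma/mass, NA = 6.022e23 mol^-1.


Number of moles in monolayer = V_m / 22414 = 68.0 / 22414 = 0.00303382
Number of molecules = moles * NA = 0.00303382 * 6.022e23
SA = molecules * sigma / mass
SA = (68.0 / 22414) * 6.022e23 * 0.162e-18 / 0.13
SA = 2276.7 m^2/g

2276.7


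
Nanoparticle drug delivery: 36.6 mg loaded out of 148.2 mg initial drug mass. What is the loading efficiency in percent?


Drug loading efficiency = (drug loaded / drug initial) * 100
DLE = 36.6 / 148.2 * 100
DLE = 0.247 * 100
DLE = 24.7%

24.7


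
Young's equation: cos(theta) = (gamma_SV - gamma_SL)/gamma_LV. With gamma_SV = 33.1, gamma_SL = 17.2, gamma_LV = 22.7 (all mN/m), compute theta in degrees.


cos(theta) = (gamma_SV - gamma_SL) / gamma_LV
cos(theta) = (33.1 - 17.2) / 22.7
cos(theta) = 0.700441
theta = arccos(0.700441) = 45.54 degrees

45.54


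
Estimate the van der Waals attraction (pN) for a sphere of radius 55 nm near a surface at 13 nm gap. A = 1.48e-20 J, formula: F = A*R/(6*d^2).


Convert to SI: R = 55 nm = 5.5e-08 m, d = 13 nm = 1.3e-08 m
F = A * R / (6 * d^2)
F = 1.48e-20 * 5.5e-08 / (6 * (1.3e-08)^2)
F = 8.02761e-13 N = 0.803 pN

0.803


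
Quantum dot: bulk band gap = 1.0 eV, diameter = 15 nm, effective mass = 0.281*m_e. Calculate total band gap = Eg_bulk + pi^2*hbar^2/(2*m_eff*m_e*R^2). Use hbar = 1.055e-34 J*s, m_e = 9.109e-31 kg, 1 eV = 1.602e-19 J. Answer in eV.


Radius R = 15/2 nm = 7.5e-09 m
Confinement energy dE = pi^2 * hbar^2 / (2 * m_eff * m_e * R^2)
dE = pi^2 * (1.055e-34)^2 / (2 * 0.281 * 9.109e-31 * (7.5e-09)^2) J, divided by 1.602e-19 J/eV
dE = 0.0238 eV
Total band gap = E_g(bulk) + dE = 1.0 + 0.0238 = 1.0238 eV

1.0238


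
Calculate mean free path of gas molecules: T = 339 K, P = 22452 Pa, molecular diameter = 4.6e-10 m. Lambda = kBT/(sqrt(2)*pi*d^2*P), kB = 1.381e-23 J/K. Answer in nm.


Mean free path: lambda = kB*T / (sqrt(2) * pi * d^2 * P)
lambda = 1.381e-23 * 339 / (sqrt(2) * pi * (4.6e-10)^2 * 22452)
lambda = 2.21798e-07 m
lambda = 221.8 nm

221.8


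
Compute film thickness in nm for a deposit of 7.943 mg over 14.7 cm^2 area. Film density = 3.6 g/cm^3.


Convert: m = 7.943 mg = 7.9430e-06 kg, A = 14.7 cm^2 = 1.4700e-03 m^2, rho = 3.6 g/cm^3 = 3600 kg/m^3
t = m / (A * rho)
t = 7.9430e-06 / (1.4700e-03 * 3600)
t = 1.5009e-06 m = 1500.9 nm

1500.9


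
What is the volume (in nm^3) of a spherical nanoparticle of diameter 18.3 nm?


Radius r = 18.3/2 = 9.15 nm
Volume V = (4/3) * pi * r^3
V = (4/3) * pi * (9.15)^3
V = 3208.87 nm^3

3208.87


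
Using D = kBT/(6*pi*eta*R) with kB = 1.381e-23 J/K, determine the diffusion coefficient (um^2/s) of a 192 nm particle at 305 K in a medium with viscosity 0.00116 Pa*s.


Radius R = 192/2 = 96 nm = 9.6e-08 m
D = kB*T / (6*pi*eta*R)
D = 1.381e-23 * 305 / (6 * pi * 0.00116 * 9.6e-08)
D = 2.00661e-12 m^2/s = 2.007 um^2/s

2.007


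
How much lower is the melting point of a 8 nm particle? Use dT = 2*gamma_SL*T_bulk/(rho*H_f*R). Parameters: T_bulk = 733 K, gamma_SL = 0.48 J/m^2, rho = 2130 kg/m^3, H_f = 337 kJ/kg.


Radius R = 8/2 = 4 nm = 4e-09 m
Convert H_f = 337 kJ/kg = 337000 J/kg
dT = 2 * gamma_SL * T_bulk / (rho * H_f * R)
dT = 2 * 0.48 * 733 / (2130 * 337000 * 4e-09)
dT = 245.1 K

245.1


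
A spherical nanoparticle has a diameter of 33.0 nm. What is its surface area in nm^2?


Radius r = 33.0/2 = 16.5 nm
Surface area SA = 4 * pi * r^2
SA = 4 * pi * (16.5)^2
SA = 3421.19 nm^2

3421.19


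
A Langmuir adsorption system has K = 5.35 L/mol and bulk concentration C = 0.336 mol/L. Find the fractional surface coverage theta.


Langmuir isotherm: theta = K*C / (1 + K*C)
K*C = 5.35 * 0.336 = 1.7976
theta = 1.7976 / (1 + 1.7976) = 1.7976 / 2.7976
theta = 0.6426

0.6426


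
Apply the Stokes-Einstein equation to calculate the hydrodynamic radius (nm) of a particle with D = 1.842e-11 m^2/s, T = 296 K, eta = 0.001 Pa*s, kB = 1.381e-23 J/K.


Stokes-Einstein: R = kB*T / (6*pi*eta*D)
R = 1.381e-23 * 296 / (6 * pi * 0.001 * 1.842e-11)
R = 1.17732e-08 m = 11.77 nm

11.77


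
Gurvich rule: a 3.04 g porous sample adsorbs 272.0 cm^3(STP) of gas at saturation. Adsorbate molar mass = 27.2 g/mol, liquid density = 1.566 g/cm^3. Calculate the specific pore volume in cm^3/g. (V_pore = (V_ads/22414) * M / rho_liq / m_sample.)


Moles adsorbed n = V_ads / 22414 = 272.0 / 22414 = 1.213527e-02 mol
Liquid volume V_liq = n * M / rho_liq = 1.213527e-02 * 27.2 / 1.566 = 0.21078 cm^3
Specific pore volume V_pore = V_liq / m_sample = 0.21078 / 3.04
V_pore = 0.0693 cm^3/g

0.0693


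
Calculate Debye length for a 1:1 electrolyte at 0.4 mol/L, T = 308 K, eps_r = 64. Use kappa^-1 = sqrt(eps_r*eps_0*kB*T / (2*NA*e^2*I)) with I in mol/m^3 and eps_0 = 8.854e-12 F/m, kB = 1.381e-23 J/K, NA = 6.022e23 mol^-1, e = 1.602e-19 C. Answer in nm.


Ionic strength I = 0.4 * 1^2 * 1000 = 400 mol/m^3
kappa^-1 = sqrt(64 * 8.854e-12 * 1.381e-23 * 308 / (2 * 6.022e23 * (1.602e-19)^2 * 400))
kappa^-1 = 0.442 nm

0.442
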